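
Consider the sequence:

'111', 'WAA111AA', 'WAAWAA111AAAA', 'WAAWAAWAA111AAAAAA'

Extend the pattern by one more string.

WAAWAAWAAWAA111AAAAAAAA

Every step adds WAA to the front and AA to the end of the previous string.
One more step from WAAWAAWAA111AAAAAA gives the answer.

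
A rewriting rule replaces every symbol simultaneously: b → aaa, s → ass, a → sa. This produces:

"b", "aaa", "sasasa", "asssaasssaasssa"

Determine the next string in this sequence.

φ(asssaasssaasssa) expands symbol-by-symbol to sa ass ass ass sa sa ass ass ass sa sa ass ass ass sa; joining the 15 pieces gives the next term.

saassassasssasaassassasssasaassassasssa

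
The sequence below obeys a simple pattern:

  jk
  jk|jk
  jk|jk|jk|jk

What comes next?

s(k+1) = s(k)·|·s(k) — each term doubles the last with '|' between the halves.
Doubling jk|jk|jk|jk with '|' between the halves:

jk|jk|jk|jk|jk|jk|jk|jk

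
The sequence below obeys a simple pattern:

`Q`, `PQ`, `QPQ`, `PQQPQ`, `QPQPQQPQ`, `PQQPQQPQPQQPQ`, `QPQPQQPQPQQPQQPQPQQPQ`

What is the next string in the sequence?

From term 3 onward, concatenate the second-to-last term with the last: Q·PQ = QPQ, PQ·QPQ = PQQPQ, …
So term 8 is PQQPQQPQPQQPQ·QPQPQQPQPQQPQQPQPQQPQ.

PQQPQQPQPQQPQQPQPQQPQPQQPQQPQPQQPQ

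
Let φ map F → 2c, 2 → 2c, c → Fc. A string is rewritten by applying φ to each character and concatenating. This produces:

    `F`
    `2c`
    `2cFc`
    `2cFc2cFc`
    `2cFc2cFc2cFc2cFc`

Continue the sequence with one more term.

Rewriting the 16 symbols of 2cFc2cFc2cFc2cFc one by one yields 2c Fc 2c Fc 2c Fc 2c Fc 2c Fc 2c Fc 2c Fc 2c Fc; concatenated:

2cFc2cFc2cFc2cFc2cFc2cFc2cFc2cFc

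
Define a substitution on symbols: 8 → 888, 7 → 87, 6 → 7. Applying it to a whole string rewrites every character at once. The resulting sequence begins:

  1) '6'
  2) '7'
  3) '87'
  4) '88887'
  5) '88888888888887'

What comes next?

Rewriting the 14 symbols of 88888888888887 one by one yields 888 888 888 888 888 888 888 888 888 888 888 888 888 87; concatenated:

88888888888888888888888888888888888888887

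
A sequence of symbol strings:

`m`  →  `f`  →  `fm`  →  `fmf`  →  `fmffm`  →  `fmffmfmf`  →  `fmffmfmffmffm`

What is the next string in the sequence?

This is a Fibonacci-style word recurrence s(k) = s(k−1)·s(k−2): e.g. f·m = fm.
Continuing: fmffmfmffmffm · fmffmfmf gives term 8.

fmffmfmffmffmfmffmfmf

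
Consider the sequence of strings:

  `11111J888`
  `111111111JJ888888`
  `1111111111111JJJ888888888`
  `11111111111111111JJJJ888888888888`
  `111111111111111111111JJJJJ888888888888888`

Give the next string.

1111111111111111111111111JJJJJJ888888888888888888

The n-th term is 4n+1 1's then n J's then 3n 8's (n = 1, 2, …).
For the next term, n = 6, so the run lengths are 25, 6, 18.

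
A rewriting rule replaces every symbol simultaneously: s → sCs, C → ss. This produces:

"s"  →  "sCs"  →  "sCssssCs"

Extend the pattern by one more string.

Apply φ to sCssssCs symbol by symbol: s→sCs, C→ss, s→sCs, s→sCs, s→sCs, s→sCs, C→ss, s→sCs; joined: sCs ss sCs sCs sCs sCs ss sCs.

sCssssCssCssCssCssssCs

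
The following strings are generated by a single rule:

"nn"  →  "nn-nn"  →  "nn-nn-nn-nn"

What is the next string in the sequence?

nn-nn-nn-nn-nn-nn-nn-nn

Each string is two copies of the previous one joined by '-'.
One more doubling of nn-nn-nn-nn gives the answer.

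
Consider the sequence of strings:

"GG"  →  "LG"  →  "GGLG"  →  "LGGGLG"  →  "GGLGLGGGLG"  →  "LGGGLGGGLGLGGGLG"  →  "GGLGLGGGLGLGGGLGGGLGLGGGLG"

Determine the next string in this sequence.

Each term (from the third on) is the two preceding terms concatenated in order: term 3 = GG·LG = GGLG.
So term 8 is LGGGLGGGLGLGGGLG·GGLGLGGGLGLGGGLGGGLGLGGGLG.

LGGGLGGGLGLGGGLGGGLGLGGGLGLGGGLGGGLGLGGGLG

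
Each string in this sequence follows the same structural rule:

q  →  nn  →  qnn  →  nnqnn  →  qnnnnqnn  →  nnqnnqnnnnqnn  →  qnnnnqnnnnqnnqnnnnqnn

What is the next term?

From term 3 onward, concatenate the second-to-last term with the last: q·nn = qnn, nn·qnn = nnqnn, …
So term 8 is nnqnnqnnnnqnn·qnnnnqnnnnqnnqnnnnqnn.

nnqnnqnnnnqnnqnnnnqnnnnqnnqnnnnqnn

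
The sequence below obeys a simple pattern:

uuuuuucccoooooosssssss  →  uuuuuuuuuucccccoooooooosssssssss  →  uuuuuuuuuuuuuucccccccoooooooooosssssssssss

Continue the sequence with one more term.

uuuuuuuuuuuuuuuuuucccccccccoooooooooooosssssssssssss

Each string has the form u^{4n-2} c^{2n-1} o^{2n+2} s^{2n+3}, where the shown terms are n = 2, 3, 4.
At n = 5 the blocks have lengths 18, 9, 12, 13.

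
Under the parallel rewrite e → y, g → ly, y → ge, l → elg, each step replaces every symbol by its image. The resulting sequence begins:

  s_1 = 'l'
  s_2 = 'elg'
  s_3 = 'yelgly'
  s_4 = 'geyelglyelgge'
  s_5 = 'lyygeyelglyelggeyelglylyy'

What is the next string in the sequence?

elggegelyygeyelglyelggeyelglylyygeyelglyelggeelggege

Applying the rule to each of the 25 symbols of lyygeyelglyelggeyelglylyy gives the pieces elg ge ge ly y ge y elg ly elg ge y elg ly ly y ge y elg ly elg ge elg ge ge, which concatenate to the answer.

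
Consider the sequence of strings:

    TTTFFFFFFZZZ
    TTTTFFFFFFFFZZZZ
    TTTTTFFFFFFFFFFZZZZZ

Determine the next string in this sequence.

Term n consists of n T's, followed by 2n F's, followed by n Z's, where the shown terms are n = 3, 4, 5.
For the next term, n = 6, so the run lengths are 6, 12, 6.

TTTTTTFFFFFFFFFFFFZZZZZZ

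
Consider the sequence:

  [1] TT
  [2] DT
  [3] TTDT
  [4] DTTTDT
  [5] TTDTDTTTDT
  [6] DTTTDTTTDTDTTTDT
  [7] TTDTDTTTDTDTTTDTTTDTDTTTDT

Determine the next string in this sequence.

DTTTDTTTDTDTTTDTTTDTDTTTDTDTTTDTTTDTDTTTDT

From term 3 onward, concatenate the second-to-last term with the last: TT·DT = TTDT, DT·TTDT = DTTTDT, …
The next term joins DTTTDTTTDTDTTTDT and TTDTDTTTDTDTTTDTTTDTDTTTDT.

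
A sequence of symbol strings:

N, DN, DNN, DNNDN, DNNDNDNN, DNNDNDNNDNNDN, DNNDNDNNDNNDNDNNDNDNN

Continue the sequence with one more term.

DNNDNDNNDNNDNDNNDNDNNDNNDNDNNDNNDN

This is a Fibonacci-style word recurrence s(k) = s(k−1)·s(k−2): e.g. DN·N = DNN.
The next term joins DNNDNDNNDNNDNDNNDNDNN and DNNDNDNNDNNDN.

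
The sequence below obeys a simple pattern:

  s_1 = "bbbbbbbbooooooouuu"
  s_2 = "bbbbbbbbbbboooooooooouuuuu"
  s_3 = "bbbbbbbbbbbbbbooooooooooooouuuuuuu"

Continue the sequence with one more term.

Reading off run lengths: b runs 8, 11, 14; o runs 7, 10, 13; u runs 3, 5, 7 — each is linear in n, where the shown terms are n = 2, 3, 4.
At n = 5 the blocks have lengths 17, 16, 9.

bbbbbbbbbbbbbbbbboooooooooooooooouuuuuuuuu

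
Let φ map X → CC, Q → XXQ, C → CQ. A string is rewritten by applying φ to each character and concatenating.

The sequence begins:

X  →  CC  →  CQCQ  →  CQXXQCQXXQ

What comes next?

Rewriting each symbol of CQXXQCQXXQ: C→CQ, Q→XXQ, X→CC, X→CC, Q→XXQ, C→CQ, Q→XXQ, X→CC, X→CC, Q→XXQ, which concatenates to CQ XXQ CC CC XXQ CQ XXQ CC CC XXQ.

CQXXQCCCCXXQCQXXQCCCCXXQ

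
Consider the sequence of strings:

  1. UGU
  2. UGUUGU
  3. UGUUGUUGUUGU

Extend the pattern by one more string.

UGUUGUUGUUGUUGUUGUUGUUGU

Each string is two copies of the previous one concatenated.
So the next term is two copies of UGUUGUUGUUGU.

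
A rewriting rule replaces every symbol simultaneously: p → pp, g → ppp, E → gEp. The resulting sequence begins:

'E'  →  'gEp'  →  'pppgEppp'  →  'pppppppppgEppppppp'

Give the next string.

Rewriting the 18 symbols of pppppppppgEppppppp one by one yields pp pp pp pp pp pp pp pp pp ppp gEp pp pp pp pp pp pp pp; concatenated:

pppppppppppppppppppppgEppppppppppppppp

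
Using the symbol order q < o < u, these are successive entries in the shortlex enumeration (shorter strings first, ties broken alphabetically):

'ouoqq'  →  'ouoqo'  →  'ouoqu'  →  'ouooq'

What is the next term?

The successor of ouooq increments the rightmost position that isn't already u and resets every position after it to q.

ouooo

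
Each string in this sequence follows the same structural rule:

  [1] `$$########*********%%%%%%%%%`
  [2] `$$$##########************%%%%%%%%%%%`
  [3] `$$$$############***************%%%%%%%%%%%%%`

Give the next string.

Term n consists of n-1 $'s, followed by 2n+2 #'s, followed by 3n *'s, followed by 2n+3 %'s, where the shown terms are n = 3, 4, 5.
For the next term, n = 6, so the run lengths are 5, 14, 18, 15.

$$$$$##############******************%%%%%%%%%%%%%%%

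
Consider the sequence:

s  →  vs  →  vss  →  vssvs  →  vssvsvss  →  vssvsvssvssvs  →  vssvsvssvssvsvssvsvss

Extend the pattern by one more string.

vssvsvssvssvsvssvsvssvssvsvssvssvs

Each term (from the third on) is the previous term followed by the one before it: term 3 = vs·s = vss.
Continuing: vssvsvssvssvsvssvsvss · vssvsvssvssvs gives term 8.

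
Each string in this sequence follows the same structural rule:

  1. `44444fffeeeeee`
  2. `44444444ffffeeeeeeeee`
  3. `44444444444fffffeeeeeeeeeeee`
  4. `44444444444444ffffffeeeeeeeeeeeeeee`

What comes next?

Term n consists of 3n-1 4's, followed by n+1 f's, followed by 3n e's, where the shown terms are n = 2, 3, 4, 5.
For the next term, n = 6, so the run lengths are 17, 7, 18.

44444444444444444fffffffeeeeeeeeeeeeeeeeee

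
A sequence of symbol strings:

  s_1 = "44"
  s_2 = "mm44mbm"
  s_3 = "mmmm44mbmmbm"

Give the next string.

Every step adds mm to the front and mbm to the end of the previous string.
Applying this once more to mmmm44mbmmbm:

mmmmmm44mbmmbmmbm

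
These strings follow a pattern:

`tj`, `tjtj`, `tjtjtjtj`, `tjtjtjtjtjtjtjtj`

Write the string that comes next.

Each string is two copies of the previous one concatenated.
Doubling tjtjtjtjtjtjtjtj:

tjtjtjtjtjtjtjtjtjtjtjtjtjtjtjtj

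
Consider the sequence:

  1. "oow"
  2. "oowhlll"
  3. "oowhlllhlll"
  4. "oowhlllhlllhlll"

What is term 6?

oowhlllhlllhlllhlllhlll

Every step adds hlll to the end: s(k+1) = s(k)·hlll.
From oowhlllhlllhlll, 2 further steps: oowhlllhlllhlll → oowhlllhlllhlllhlll → (answer).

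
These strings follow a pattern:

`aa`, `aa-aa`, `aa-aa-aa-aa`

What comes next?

Every step duplicates the string with '-' between the halves.
So the next term is two copies of aa-aa-aa-aa with '-' between the halves.

aa-aa-aa-aa-aa-aa-aa-aa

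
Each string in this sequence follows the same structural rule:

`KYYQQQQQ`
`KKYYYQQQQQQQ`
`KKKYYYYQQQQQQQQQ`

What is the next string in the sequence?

KKKKYYYYYQQQQQQQQQQQ

The n-th term is n-1 K's then n Y's then 2n+1 Q's, where the shown terms are n = 2, 3, 4.
At n = 5 the blocks have lengths 4, 5, 11.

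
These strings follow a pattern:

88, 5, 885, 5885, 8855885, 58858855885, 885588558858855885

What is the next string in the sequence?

58858855885885588558858855885

From term 3 onward, concatenate the second-to-last term with the last: 88·5 = 885, 5·885 = 5885, …
Continuing: 58858855885 · 885588558858855885 gives term 8.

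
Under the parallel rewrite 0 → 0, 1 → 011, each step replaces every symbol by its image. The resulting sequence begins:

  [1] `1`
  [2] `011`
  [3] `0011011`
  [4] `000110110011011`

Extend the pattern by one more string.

Applying the rule to each of the 15 symbols of 000110110011011 gives the pieces 0 0 0 011 011 0 011 011 0 0 011 011 0 011 011, which concatenate to the answer.

0000110110011011000110110011011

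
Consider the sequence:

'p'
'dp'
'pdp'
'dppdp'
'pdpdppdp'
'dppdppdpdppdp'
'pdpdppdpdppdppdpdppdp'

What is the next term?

dppdppdpdppdppdpdppdpdppdppdpdppdp

From term 3 onward, concatenate the second-to-last term with the last: p·dp = pdp, dp·pdp = dppdp, …
The next term joins dppdppdpdppdp and pdpdppdpdppdppdpdppdp.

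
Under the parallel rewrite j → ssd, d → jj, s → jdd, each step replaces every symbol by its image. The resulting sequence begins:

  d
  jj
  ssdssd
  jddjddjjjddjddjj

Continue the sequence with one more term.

Replace each of the 16 characters of jddjddjjjddjddjj in place — ssd jj jj ssd jj jj ssd ssd ssd jj jj ssd jj jj ssd ssd — and concatenate.

ssdjjjjssdjjjjssdssdssdjjjjssdjjjjssdssd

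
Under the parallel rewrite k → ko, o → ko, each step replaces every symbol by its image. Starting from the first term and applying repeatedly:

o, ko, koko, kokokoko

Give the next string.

Expanding kokokoko: k→ko, o→ko, k→ko, o→ko, k→ko, o→ko, k→ko, o→ko. Concatenated: ko ko ko ko ko ko ko ko.

kokokokokokokoko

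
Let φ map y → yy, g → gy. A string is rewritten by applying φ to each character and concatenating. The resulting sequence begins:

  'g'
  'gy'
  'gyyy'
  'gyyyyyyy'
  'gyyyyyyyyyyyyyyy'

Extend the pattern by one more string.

Rewriting the 16 symbols of gyyyyyyyyyyyyyyy one by one yields gy yy yy yy yy yy yy yy yy yy yy yy yy yy yy yy; concatenated:

gyyyyyyyyyyyyyyyyyyyyyyyyyyyyyyy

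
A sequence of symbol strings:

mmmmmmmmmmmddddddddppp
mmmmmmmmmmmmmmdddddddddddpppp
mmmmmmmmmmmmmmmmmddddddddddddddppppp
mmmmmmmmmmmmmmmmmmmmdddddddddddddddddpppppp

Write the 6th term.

mmmmmmmmmmmmmmmmmmmmmmmmmmdddddddddddddddddddddddpppppppp

Term n consists of 3n+2 m's, followed by 3n-1 d's, followed by n p's, where the shown terms are n = 3, 4, 5, 6.
Setting n = 8 gives 26, 23, 8 characters in each block.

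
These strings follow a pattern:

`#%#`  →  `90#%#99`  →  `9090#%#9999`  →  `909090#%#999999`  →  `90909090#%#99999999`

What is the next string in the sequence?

Every step adds 90 to the front and 99 to the end of the previous string.
One more step from 90909090#%#99999999 gives the answer.

9090909090#%#9999999999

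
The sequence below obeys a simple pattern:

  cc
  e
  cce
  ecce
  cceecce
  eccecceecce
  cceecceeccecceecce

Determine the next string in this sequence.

eccecceeccecceecceeccecceecce

From term 3 onward, concatenate the second-to-last term with the last: cc·e = cce, e·cce = ecce, …
Continuing: eccecceecce · cceecceeccecceecce gives term 8.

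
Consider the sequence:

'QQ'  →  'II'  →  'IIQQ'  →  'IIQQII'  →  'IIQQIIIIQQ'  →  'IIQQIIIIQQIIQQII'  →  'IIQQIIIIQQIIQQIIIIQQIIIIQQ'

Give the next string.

IIQQIIIIQQIIQQIIIIQQIIIIQQIIQQIIIIQQIIQQII

From term 3 onward, concatenate the last term with the second-to-last: II·QQ = IIQQ, IIQQ·II = IIQQII, …
So term 8 is IIQQIIIIQQIIQQIIIIQQIIIIQQ·IIQQIIIIQQIIQQII.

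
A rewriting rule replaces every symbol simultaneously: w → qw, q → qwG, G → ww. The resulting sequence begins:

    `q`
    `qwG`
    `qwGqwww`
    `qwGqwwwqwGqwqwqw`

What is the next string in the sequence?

qwGqwwwqwGqwqwqwqwGqwwwqwGqwqwGqwqwGqw

φ(qwGqwwwqwGqwqwqw) expands symbol-by-symbol to qwG qw ww qwG qw qw qw qwG qw ww qwG qw qwG qw qwG qw; joining the 16 pieces gives the next term.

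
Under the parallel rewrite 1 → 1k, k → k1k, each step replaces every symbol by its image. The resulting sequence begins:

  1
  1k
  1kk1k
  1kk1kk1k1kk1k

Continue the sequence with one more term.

Replace each of the 13 characters of 1kk1kk1k1kk1k in place — 1k k1k k1k 1k k1k k1k 1k k1k 1k k1k k1k 1k k1k — and concatenate.

1kk1kk1k1kk1kk1k1kk1k1kk1kk1k1kk1k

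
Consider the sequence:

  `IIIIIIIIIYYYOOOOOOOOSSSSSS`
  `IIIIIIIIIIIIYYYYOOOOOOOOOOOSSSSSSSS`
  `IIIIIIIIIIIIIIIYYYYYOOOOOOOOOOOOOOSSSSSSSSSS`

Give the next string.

IIIIIIIIIIIIIIIIIIYYYYYYOOOOOOOOOOOOOOOOOSSSSSSSSSSSS

Term n consists of 3n I's, followed by n Y's, followed by 3n-1 O's, followed by 2n S's, where the shown terms are n = 3, 4, 5.
At n = 6 the blocks have lengths 18, 6, 17, 12.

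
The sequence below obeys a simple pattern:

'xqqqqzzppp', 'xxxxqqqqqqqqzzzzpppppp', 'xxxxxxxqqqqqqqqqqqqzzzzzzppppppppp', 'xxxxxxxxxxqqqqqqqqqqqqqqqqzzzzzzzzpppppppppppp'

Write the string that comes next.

xxxxxxxxxxxxxqqqqqqqqqqqqqqqqqqqqzzzzzzzzzzppppppppppppppp

Each string has the form x^{3n-2} q^{4n} z^{2n} p^{3n} (n = 1, 2, …).
Setting n = 5 gives 13, 20, 10, 15 characters in each block.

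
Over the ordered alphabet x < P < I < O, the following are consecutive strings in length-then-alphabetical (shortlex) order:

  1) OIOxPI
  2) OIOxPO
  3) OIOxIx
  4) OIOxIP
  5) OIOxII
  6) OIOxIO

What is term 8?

OIOxOP

Advancing 2 positions from OIOxIO through OIOxIO → OIOxOx reaches term 8.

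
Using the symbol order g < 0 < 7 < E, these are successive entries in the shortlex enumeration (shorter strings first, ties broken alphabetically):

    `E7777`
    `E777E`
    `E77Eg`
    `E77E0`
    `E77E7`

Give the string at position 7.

E7Egg

Advancing 2 positions from E77E7 through E77E7 → E77EE reaches term 7.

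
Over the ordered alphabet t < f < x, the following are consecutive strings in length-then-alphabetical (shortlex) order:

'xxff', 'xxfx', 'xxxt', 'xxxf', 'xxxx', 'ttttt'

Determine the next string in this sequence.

ttttf

The successor of ttttt increments the rightmost position that isn't already x and resets every position after it to t.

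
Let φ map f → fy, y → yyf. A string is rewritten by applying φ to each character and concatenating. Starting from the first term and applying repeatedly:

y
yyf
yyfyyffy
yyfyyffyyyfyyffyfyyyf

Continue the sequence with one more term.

φ(yyfyyffyyyfyyffyfyyyf) expands symbol-by-symbol to yyf yyf fy yyf yyf fy fy yyf yyf yyf fy yyf yyf fy fy yyf fy yyf yyf yyf fy; joining the 21 pieces gives the next term.

yyfyyffyyyfyyffyfyyyfyyfyyffyyyfyyffyfyyyffyyyfyyfyyffy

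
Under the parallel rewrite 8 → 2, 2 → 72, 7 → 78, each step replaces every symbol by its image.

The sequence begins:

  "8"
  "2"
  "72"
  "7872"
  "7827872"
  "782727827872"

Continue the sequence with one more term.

Apply φ to 782727827872 symbol by symbol: 7→78, 8→2, 2→72, 7→78, 2→72, 7→78, 8→2, 2→72, 7→78, 8→2, 7→78, 2→72; joined: 78 2 72 78 72 78 2 72 78 2 78 72.

782727872782727827872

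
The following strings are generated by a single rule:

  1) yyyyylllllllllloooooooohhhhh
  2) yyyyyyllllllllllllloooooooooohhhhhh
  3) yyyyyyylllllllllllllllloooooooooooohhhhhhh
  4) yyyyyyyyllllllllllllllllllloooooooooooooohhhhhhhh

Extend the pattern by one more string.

yyyyyyyyylllllllllllllllllllllloooooooooooooooohhhhhhhhh

The n-th term is n+2 y's then 3n+1 l's then 2n+2 o's then n+2 h's, where the shown terms are n = 3, 4, 5, 6.
At n = 7 the blocks have lengths 9, 22, 16, 9.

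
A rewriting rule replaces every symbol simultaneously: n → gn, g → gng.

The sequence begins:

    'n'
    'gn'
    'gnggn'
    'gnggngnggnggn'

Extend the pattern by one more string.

gnggngnggnggngnggngnggnggngnggnggn

Applying the rule to each of the 13 symbols of gnggngnggnggn gives the pieces gng gn gng gng gn gng gn gng gng gn gng gng gn, which concatenate to the answer.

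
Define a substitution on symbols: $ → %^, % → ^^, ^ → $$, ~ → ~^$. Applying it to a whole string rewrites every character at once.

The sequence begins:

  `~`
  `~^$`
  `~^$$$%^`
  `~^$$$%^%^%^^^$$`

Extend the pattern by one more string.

φ(~^$$$%^%^%^^^$$) expands symbol-by-symbol to ~^$ $$ %^ %^ %^ ^^ $$ ^^ $$ ^^ $$ $$ $$ %^ %^; joining the 15 pieces gives the next term.

~^$$$%^%^%^^^$$^^$$^^$$$$$$%^%^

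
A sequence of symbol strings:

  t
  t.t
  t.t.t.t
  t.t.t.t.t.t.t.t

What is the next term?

Each string is two copies of the previous one joined by '.'.
One more doubling of t.t.t.t.t.t.t.t gives the answer.

t.t.t.t.t.t.t.t.t.t.t.t.t.t.t.t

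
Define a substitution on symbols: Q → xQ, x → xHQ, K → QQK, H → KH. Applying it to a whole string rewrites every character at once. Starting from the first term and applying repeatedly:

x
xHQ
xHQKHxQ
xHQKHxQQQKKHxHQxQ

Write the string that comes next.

xHQKHxQQQKKHxHQxQxQxQQQKQQKKHxHQKHxQxHQxQ

Replace each of the 17 characters of xHQKHxQQQKKHxHQxQ in place — xHQ KH xQ QQK KH xHQ xQ xQ xQ QQK QQK KH xHQ KH xQ xHQ xQ — and concatenate.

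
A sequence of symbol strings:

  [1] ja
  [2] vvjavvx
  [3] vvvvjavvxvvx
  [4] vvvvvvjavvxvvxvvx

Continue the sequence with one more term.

Every step adds vv to the front and vvx to the end of the previous string.
So the next term is vv·vvvvvvjavvxvvxvvx·vvx.

vvvvvvvvjavvxvvxvvxvvx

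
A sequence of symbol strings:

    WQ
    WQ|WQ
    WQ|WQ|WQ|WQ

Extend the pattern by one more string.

s(k+1) = s(k)·|·s(k) — each term doubles the last with '|' between the halves.
Doubling WQ|WQ|WQ|WQ with '|' between the halves:

WQ|WQ|WQ|WQ|WQ|WQ|WQ|WQ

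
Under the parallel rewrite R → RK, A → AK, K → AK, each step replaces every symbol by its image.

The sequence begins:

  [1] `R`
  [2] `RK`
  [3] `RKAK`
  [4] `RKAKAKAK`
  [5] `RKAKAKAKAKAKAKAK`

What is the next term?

Rewriting the 16 symbols of RKAKAKAKAKAKAKAK one by one yields RK AK AK AK AK AK AK AK AK AK AK AK AK AK AK AK; concatenated:

RKAKAKAKAKAKAKAKAKAKAKAKAKAKAKAK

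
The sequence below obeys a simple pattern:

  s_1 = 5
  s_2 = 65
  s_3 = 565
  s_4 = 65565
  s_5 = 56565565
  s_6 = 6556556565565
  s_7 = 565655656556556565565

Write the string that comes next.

Each term (from the third on) is the two preceding terms concatenated in order: term 3 = 5·65 = 565.
Continuing: 6556556565565 · 565655656556556565565 gives term 8.

6556556565565565655656556556565565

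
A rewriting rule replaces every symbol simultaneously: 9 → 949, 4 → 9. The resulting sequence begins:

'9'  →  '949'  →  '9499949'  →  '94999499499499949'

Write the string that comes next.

Rewriting the 17 symbols of 94999499499499949 one by one yields 949 9 949 949 949 9 949 949 9 949 949 9 949 949 949 9 949; concatenated:

94999499499499949949994994999499499499949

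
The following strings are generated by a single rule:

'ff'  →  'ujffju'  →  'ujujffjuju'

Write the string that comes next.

ujujujffjujuju

Every step adds uj to the front and ju to the end of the previous string.
One more step from ujujffjuju gives the answer.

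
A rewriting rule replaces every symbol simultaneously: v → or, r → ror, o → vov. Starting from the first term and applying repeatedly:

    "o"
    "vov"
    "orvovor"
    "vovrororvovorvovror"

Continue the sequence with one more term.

φ(vovrororvovorvovror) expands symbol-by-symbol to or vov or ror vov ror vov ror or vov or vov ror or vov or ror vov ror; joining the 19 pieces gives the next term.

orvovorrorvovrorvovrororvovorvovrororvovorrorvovror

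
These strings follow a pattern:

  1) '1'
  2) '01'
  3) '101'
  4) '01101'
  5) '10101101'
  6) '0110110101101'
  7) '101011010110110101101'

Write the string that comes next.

Each term (from the third on) is the two preceding terms concatenated in order: term 3 = 1·01 = 101.
So term 8 is 0110110101101·101011010110110101101.

0110110101101101011010110110101101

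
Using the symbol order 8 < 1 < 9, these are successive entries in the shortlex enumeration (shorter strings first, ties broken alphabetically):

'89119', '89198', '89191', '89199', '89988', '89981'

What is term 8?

Continuing the enumeration 2 steps past 89981: 89981 → 89989 → (answer).

89918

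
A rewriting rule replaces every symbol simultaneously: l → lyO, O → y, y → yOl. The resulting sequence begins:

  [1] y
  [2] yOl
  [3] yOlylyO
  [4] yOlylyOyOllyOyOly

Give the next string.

yOlylyOyOllyOyOlyyOlylyOlyOyOlyyOlylyOyOl

φ(yOlylyOyOllyOyOly) expands symbol-by-symbol to yOl y lyO yOl lyO yOl y yOl y lyO lyO yOl y yOl y lyO yOl; joining the 17 pieces gives the next term.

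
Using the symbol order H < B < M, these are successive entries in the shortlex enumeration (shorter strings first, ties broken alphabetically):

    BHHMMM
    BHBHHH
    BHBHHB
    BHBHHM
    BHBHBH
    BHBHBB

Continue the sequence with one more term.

BHBHBM

Find the rightmost character of BHBHBB below M, bump it to the next letter, and reset everything to its right to H.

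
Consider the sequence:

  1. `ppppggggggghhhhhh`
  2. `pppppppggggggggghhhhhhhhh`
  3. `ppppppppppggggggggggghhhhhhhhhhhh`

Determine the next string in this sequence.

pppppppppppppggggggggggggghhhhhhhhhhhhhhh

The n-th term is 3n-2 p's then 2n+3 g's then 3n h's, where the shown terms are n = 2, 3, 4.
At n = 5 the blocks have lengths 13, 13, 15.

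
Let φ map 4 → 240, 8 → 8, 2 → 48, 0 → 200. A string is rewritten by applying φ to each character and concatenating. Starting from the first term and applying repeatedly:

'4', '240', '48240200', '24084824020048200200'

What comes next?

4824020082408482402004820020024084820020048200200

φ(24084824020048200200) expands symbol-by-symbol to 48 240 200 8 240 8 48 240 200 48 200 200 240 8 48 200 200 48 200 200; joining the 20 pieces gives the next term.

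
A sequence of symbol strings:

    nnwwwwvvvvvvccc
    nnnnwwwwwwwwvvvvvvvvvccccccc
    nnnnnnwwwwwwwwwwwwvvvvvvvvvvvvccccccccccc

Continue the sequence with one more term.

Reading off run lengths: n runs 2, 4, 6; w runs 4, 8, 12; v runs 6, 9, 12; c runs 3, 7, 11 — each is linear in n (n = 1, 2, …).
At n = 4 the blocks have lengths 8, 16, 15, 15.

nnnnnnnnwwwwwwwwwwwwwwwwvvvvvvvvvvvvvvvccccccccccccccc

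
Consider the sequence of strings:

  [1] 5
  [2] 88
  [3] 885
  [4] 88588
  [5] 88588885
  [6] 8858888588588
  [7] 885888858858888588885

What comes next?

8858888588588885888858858888588588

Each term (from the third on) is the previous term followed by the one before it: term 3 = 88·5 = 885.
The next term joins 885888858858888588885 and 8858888588588.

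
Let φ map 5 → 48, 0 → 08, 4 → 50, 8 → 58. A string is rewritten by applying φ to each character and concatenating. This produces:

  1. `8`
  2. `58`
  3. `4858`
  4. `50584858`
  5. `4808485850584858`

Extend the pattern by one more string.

50580858505848584808485850584858

Applying the rule to each of the 16 symbols of 4808485850584858 gives the pieces 50 58 08 58 50 58 48 58 48 08 48 58 50 58 48 58, which concatenate to the answer.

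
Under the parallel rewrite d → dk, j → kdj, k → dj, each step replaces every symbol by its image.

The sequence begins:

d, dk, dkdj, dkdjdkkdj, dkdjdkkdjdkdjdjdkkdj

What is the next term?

Rewriting the 20 symbols of dkdjdkkdjdkdjdjdkkdj one by one yields dk dj dk kdj dk dj dj dk kdj dk dj dk kdj dk kdj dk dj dj dk kdj; concatenated:

dkdjdkkdjdkdjdjdkkdjdkdjdkkdjdkkdjdkdjdjdkkdj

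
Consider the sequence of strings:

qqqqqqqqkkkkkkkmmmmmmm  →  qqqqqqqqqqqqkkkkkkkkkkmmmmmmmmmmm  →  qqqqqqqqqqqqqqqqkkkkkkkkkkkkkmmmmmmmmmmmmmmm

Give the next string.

qqqqqqqqqqqqqqqqqqqqkkkkkkkkkkkkkkkkmmmmmmmmmmmmmmmmmmm

Reading off run lengths: q runs 8, 12, 16; k runs 7, 10, 13; m runs 7, 11, 15 — each is linear in n, where the shown terms are n = 2, 3, 4.
At n = 5 the blocks have lengths 20, 16, 19.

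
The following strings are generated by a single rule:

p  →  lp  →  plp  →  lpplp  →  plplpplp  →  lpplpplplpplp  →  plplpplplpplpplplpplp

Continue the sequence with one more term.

lpplpplplpplpplplpplplpplpplplpplp

Each term (from the third on) is the two preceding terms concatenated in order: term 3 = p·lp = plp.
Continuing: lpplpplplpplp · plplpplplpplpplplpplp gives term 8.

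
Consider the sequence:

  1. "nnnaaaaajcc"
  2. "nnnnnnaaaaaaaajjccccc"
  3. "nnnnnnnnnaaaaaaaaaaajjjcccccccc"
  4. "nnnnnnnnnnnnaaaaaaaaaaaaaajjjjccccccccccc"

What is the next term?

Term n consists of 3n n's, followed by 3n+2 a's, followed by n j's, followed by 3n-1 c's (n = 1, 2, …).
Setting n = 5 gives 15, 17, 5, 14 characters in each block.

nnnnnnnnnnnnnnnaaaaaaaaaaaaaaaaajjjjjcccccccccccccc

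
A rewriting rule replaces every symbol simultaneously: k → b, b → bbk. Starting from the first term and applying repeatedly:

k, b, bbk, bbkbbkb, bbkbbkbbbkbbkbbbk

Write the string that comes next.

Replace each of the 17 characters of bbkbbkbbbkbbkbbbk in place — bbk bbk b bbk bbk b bbk bbk bbk b bbk bbk b bbk bbk bbk b — and concatenate.

bbkbbkbbbkbbkbbbkbbkbbkbbbkbbkbbbkbbkbbkb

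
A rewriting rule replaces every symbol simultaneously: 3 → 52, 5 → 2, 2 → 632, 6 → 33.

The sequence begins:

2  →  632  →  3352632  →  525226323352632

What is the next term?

Rewriting the 15 symbols of 525226323352632 one by one yields 2 632 2 632 632 33 52 632 52 52 2 632 33 52 632; concatenated:

263226326323352632525226323352632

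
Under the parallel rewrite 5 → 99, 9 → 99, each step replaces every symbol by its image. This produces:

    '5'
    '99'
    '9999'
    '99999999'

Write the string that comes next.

Expanding 99999999: 9→99, 9→99, 9→99, 9→99, 9→99, 9→99, 9→99, 9→99. Concatenated: 99 99 99 99 99 99 99 99.

9999999999999999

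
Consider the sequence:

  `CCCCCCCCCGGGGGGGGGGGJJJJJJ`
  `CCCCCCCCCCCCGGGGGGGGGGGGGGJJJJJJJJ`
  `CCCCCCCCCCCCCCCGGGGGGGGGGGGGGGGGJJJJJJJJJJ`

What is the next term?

Reading off run lengths: C runs 9, 12, 15; G runs 11, 14, 17; J runs 6, 8, 10 — each is linear in n, where the shown terms are n = 3, 4, 5.
At n = 6 the blocks have lengths 18, 20, 12.

CCCCCCCCCCCCCCCCCCGGGGGGGGGGGGGGGGGGGGJJJJJJJJJJJJ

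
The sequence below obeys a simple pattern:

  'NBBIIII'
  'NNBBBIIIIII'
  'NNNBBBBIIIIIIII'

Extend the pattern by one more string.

NNNNBBBBBIIIIIIIIII

Reading off run lengths: N runs 1, 2, 3; B runs 2, 3, 4; I runs 4, 6, 8 — each is linear in n, where the shown terms are n = 2, 3, 4.
At n = 5 the blocks have lengths 4, 5, 10.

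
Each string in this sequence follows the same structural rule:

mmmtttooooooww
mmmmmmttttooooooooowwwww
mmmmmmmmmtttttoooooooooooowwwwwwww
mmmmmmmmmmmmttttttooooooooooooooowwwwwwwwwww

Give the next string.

mmmmmmmmmmmmmmmtttttttoooooooooooooooooowwwwwwwwwwwwww

Reading off run lengths: m runs 3, 6, 9, 12; t runs 3, 4, 5, 6; o runs 6, 9, 12, 15; w runs 2, 5, 8, 11 — each is linear in n (n = 1, 2, …).
Setting n = 5 gives 15, 7, 18, 14 characters in each block.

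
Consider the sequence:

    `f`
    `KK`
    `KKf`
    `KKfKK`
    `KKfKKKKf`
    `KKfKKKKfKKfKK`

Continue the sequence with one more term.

KKfKKKKfKKfKKKKfKKKKf

From term 3 onward, concatenate the last term with the second-to-last: KK·f = KKf, KKf·KK = KKfKK, …
Continuing: KKfKKKKfKKfKK · KKfKKKKf gives term 7.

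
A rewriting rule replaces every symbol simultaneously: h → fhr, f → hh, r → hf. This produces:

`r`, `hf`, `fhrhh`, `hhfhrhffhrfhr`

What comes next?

φ(hhfhrhffhrfhr) expands symbol-by-symbol to fhr fhr hh fhr hf fhr hh hh fhr hf hh fhr hf; joining the 13 pieces gives the next term.

fhrfhrhhfhrhffhrhhhhfhrhfhhfhrhf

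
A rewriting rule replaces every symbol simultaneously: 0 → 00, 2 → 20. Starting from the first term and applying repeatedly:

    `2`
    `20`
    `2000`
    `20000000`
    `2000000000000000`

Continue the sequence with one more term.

Replace each of the 16 characters of 2000000000000000 in place — 20 00 00 00 00 00 00 00 00 00 00 00 00 00 00 00 — and concatenate.

20000000000000000000000000000000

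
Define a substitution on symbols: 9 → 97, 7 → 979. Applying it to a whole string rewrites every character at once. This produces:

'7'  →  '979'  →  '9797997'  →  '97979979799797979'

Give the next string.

Rewriting the 17 symbols of 97979979799797979 one by one yields 97 979 97 979 97 97 979 97 979 97 97 979 97 979 97 979 97; concatenated:

97979979799797979979799797979979799797997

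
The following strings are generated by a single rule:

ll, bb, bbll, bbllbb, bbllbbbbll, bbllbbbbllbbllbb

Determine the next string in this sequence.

bbllbbbbllbbllbbbbllbbbbll

This is a Fibonacci-style word recurrence s(k) = s(k−1)·s(k−2): e.g. bb·ll = bbll.
So term 7 is bbllbbbbllbbllbb·bbllbbbbll.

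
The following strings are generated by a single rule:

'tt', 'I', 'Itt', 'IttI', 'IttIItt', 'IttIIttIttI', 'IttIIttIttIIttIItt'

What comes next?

IttIIttIttIIttIIttIttIIttIttI

Each term (from the third on) is the previous term followed by the one before it: term 3 = I·tt = Itt.
So term 8 is IttIIttIttIIttIItt·IttIIttIttI.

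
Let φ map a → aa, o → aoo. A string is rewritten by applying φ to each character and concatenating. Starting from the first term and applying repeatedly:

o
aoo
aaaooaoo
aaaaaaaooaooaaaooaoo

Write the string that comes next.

Rewriting the 20 symbols of aaaaaaaooaooaaaooaoo one by one yields aa aa aa aa aa aa aa aoo aoo aa aoo aoo aa aa aa aoo aoo aa aoo aoo; concatenated:

aaaaaaaaaaaaaaaooaooaaaooaooaaaaaaaooaooaaaooaoo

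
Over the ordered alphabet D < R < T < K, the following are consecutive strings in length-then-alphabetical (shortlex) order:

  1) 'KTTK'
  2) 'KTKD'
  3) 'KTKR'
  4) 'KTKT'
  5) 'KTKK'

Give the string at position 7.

Advancing 2 positions from KTKK through KTKK → KKDD reaches term 7.

KKDR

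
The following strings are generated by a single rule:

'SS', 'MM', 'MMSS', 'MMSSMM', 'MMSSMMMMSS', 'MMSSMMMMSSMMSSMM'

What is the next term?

This is a Fibonacci-style word recurrence s(k) = s(k−1)·s(k−2): e.g. MM·SS = MMSS.
So term 7 is MMSSMMMMSSMMSSMM·MMSSMMMMSS.

MMSSMMMMSSMMSSMMMMSSMMMMSS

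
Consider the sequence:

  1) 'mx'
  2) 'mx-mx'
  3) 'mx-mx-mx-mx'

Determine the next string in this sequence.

Each string is two copies of the previous one joined by '-'.
One more doubling of mx-mx-mx-mx gives the answer.

mx-mx-mx-mx-mx-mx-mx-mx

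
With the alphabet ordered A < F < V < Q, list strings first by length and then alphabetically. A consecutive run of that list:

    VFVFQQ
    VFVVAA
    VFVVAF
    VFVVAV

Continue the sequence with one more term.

VFVVAQ

Find the rightmost character of VFVVAV below Q, bump it to the next letter, and reset everything to its right to A.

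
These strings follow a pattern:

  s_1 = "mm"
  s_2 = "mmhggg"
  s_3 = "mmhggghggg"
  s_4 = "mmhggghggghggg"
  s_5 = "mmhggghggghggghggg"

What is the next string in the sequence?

Every step adds hggg to the end: s(k+1) = s(k)·hggg.
One more step from mmhggghggghggghggg gives the answer.

mmhggghggghggghggghggg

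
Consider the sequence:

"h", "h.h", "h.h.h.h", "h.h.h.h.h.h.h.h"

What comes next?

h.h.h.h.h.h.h.h.h.h.h.h.h.h.h.h

Each string is two copies of the previous one joined by '.'.
One more doubling of h.h.h.h.h.h.h.h gives the answer.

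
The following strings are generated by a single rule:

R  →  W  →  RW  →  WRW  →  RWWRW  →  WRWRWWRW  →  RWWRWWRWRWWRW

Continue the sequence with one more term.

WRWRWWRWRWWRWWRWRWWRW

This is a Fibonacci-style word recurrence s(k) = s(k−2)·s(k−1): e.g. R·W = RW.
So term 8 is WRWRWWRW·RWWRWWRWRWWRW.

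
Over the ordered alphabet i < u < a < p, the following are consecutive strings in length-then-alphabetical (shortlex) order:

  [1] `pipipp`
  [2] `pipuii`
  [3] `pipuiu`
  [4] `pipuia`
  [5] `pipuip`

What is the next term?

The successor of pipuip increments the rightmost position that isn't already p and resets every position after it to i.

pipuui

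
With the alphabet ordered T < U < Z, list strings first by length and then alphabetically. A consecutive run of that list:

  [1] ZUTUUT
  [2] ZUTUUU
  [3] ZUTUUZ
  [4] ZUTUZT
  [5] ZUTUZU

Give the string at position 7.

Continuing the enumeration 2 steps past ZUTUZU: ZUTUZU → ZUTUZZ → (answer).

ZUTZTT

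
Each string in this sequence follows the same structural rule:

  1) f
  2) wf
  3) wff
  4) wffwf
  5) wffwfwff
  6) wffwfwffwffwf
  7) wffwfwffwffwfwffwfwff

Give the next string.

From term 3 onward, concatenate the last term with the second-to-last: wf·f = wff, wff·wf = wffwf, …
The next term joins wffwfwffwffwfwffwfwff and wffwfwffwffwf.

wffwfwffwffwfwffwfwffwffwfwffwffwf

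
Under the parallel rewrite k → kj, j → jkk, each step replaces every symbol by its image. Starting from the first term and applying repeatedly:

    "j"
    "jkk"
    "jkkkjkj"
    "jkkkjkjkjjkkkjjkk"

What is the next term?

φ(jkkkjkjkjjkkkjjkk) expands symbol-by-symbol to jkk kj kj kj jkk kj jkk kj jkk jkk kj kj kj jkk jkk kj kj; joining the 17 pieces gives the next term.

jkkkjkjkjjkkkjjkkkjjkkjkkkjkjkjjkkjkkkjkj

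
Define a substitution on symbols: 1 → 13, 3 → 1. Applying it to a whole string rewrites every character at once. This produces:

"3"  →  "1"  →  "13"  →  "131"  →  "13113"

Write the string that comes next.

Apply φ to 13113 symbol by symbol: 1→13, 3→1, 1→13, 1→13, 3→1; joined: 13 1 13 13 1.

13113131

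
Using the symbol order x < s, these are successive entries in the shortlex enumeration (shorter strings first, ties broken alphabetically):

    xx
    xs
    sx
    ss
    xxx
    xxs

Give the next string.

xsx

The successor of xxs increments the rightmost position that isn't already s and resets every position after it to x.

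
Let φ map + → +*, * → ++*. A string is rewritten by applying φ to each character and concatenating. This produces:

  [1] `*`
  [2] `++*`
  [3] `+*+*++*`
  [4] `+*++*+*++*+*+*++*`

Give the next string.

Replace each of the 17 characters of +*++*+*++*+*+*++* in place — +* ++* +* +* ++* +* ++* +* +* ++* +* ++* +* ++* +* +* ++* — and concatenate.

+*++*+*+*++*+*++*+*+*++*+*++*+*++*+*+*++*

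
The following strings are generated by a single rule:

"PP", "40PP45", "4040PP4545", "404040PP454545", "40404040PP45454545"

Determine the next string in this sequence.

Each term wraps the previous one in 40 on the left and 45 on the right.
So the next term is 40·40404040PP45454545·45.

4040404040PP4545454545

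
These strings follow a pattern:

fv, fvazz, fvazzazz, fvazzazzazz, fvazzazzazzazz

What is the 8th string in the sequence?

Each term is the previous one with azz appended.
From fvazzazzazzazz, 3 further steps: fvazzazzazzazz → fvazzazzazzazzazz → fvazzazzazzazzazzazz → (answer).

fvazzazzazzazzazzazzazz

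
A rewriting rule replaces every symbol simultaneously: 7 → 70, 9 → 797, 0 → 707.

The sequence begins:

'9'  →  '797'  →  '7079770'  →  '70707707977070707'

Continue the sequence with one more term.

φ(70707707977070707) expands symbol-by-symbol to 70 707 70 707 70 70 707 70 797 70 70 707 70 707 70 707 70; joining the 17 pieces gives the next term.

70707707077070707707977070707707077070770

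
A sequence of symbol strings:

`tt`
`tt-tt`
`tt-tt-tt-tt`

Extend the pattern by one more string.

tt-tt-tt-tt-tt-tt-tt-tt

Each string is two copies of the previous one joined by '-'.
So the next term is two copies of tt-tt-tt-tt with '-' between the halves.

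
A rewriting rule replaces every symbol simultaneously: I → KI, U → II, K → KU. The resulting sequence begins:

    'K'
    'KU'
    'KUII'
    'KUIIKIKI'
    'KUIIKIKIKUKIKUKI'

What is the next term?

Rewriting the 16 symbols of KUIIKIKIKUKIKUKI one by one yields KU II KI KI KU KI KU KI KU II KU KI KU II KU KI; concatenated:

KUIIKIKIKUKIKUKIKUIIKUKIKUIIKUKI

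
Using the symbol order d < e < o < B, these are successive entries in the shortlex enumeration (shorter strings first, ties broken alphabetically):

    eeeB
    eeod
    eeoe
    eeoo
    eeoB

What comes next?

eeBd

The successor of eeoB increments the rightmost position that isn't already B and resets every position after it to d.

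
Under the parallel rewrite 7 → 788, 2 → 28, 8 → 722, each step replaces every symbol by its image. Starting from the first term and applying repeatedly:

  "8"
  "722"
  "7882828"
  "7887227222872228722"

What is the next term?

Replace each of the 19 characters of 7887227222872228722 in place — 788 722 722 788 28 28 788 28 28 28 722 788 28 28 28 722 788 28 28 — and concatenate.

78872272278828287882828287227882828287227882828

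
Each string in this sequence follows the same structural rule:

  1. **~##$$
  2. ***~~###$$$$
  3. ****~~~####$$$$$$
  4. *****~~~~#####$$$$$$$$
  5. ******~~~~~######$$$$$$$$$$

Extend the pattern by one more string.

*******~~~~~~#######$$$$$$$$$$$$

Term n consists of n+1 *'s, followed by n ~'s, followed by n+1 #'s, followed by 2n $'s (n = 1, 2, …).
At n = 6 the blocks have lengths 7, 6, 7, 12.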